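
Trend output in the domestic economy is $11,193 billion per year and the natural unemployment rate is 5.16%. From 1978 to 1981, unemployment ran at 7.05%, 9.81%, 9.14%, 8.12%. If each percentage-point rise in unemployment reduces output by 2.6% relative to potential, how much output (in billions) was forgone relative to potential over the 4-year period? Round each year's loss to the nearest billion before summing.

$3,922 billion

Year 1978: gap = -2.6 × (7.05 - 5.16) = -4.914%, loss ≈ 11193 × 4.914/100 ≈ 550.
Year 1979: gap = -2.6 × (9.81 - 5.16) = -12.09%, loss ≈ 11193 × 12.09/100 ≈ 1353.
Year 1980: gap = -2.6 × (9.14 - 5.16) = -10.348%, loss ≈ 11193 × 10.348/100 ≈ 1158.
Year 1981: gap = -2.6 × (8.12 - 5.16) = -7.696%, loss ≈ 11193 × 7.696/100 ≈ 861.
Total lost output = 550 + 1353 + 1158 + 861 = 3922 billion.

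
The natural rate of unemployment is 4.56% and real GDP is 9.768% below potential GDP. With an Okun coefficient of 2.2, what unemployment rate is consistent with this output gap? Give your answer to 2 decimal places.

9.00%

From Okun's law, u - u* = -(output gap)/β = -(-9.768)/2.2 = 4.44 points.
So u = 4.56 + 4.44 = 9.00%.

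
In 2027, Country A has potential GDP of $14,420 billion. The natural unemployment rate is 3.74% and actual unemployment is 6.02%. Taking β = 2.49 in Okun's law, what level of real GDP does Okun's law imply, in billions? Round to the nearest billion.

Unemployment gap = 6.02 - 3.74 = 2.28 points, so the output gap is -2.49 × 2.28 = -5.6772%.
Actual GDP = 14420 × (1 - 5.6772/100) = 14420 × 0.943228 ≈ 13601 billion.

$13,601 billion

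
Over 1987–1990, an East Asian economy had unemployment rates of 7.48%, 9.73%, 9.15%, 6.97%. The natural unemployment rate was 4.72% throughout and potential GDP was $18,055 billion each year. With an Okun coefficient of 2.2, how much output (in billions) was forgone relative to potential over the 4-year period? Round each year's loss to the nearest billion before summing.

$5,740 billion

Year 1987: gap = -2.2 × (7.48 - 4.72) = -6.072%, loss ≈ 18055 × 6.072/100 ≈ 1096.
Year 1988: gap = -2.2 × (9.73 - 4.72) = -11.022%, loss ≈ 18055 × 11.022/100 ≈ 1990.
Year 1989: gap = -2.2 × (9.15 - 4.72) = -9.746%, loss ≈ 18055 × 9.746/100 ≈ 1760.
Year 1990: gap = -2.2 × (6.97 - 4.72) = -4.95%, loss ≈ 18055 × 4.95/100 ≈ 894.
Total lost output = 1096 + 1990 + 1760 + 894 = 5740 billion.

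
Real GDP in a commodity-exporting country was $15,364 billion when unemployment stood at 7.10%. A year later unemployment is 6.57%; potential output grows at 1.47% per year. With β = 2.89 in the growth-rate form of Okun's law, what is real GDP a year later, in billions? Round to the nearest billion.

$15,825 billion

Δu = 6.57 - 7.1 = -0.53 points.
Okun's law (growth form): g_Y = g_Y* - β × Δu = 1.47 - 2.89 × (-0.53) = 1.47 + 1.5317 = 3.0017%.
Real GDP in the next year = 15364 × (1 + 3.0017/100) = 15364 × 1.030017 ≈ 15825 billion.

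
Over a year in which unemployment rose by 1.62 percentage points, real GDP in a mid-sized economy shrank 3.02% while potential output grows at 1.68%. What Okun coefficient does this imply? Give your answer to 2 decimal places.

β ≈ 2.90

Growth form: g_Y = g_Y* - β × Δu, so β = (g_Y* - g_Y)/Δu.
β = (1.68 + 3.02)/1.62 = 4.7/1.62 = 2.90.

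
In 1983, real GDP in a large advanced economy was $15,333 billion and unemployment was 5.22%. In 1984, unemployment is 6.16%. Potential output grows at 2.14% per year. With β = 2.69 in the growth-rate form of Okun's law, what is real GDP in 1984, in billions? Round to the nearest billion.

Δu = 6.16 - 5.22 = 0.94 points.
Okun's law (growth form): g_Y = g_Y* - β × Δu = 2.14 - 2.69 × (0.94) = 2.14 - 2.5286 = -0.3886%.
Real GDP in the next year = 15333 × (1 - 0.3886/100) = 15333 × 0.996114 ≈ 15273 billion.

$15,273 billion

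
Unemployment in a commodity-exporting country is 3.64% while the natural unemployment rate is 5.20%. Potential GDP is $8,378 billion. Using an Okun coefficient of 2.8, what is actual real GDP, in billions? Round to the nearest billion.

Unemployment gap = 3.64 - 5.2 = -1.56 points, so the output gap is -2.8 × (-1.56) = 4.368%.
Actual GDP = 8378 × (1 + 4.368/100) = 8378 × 1.04368 ≈ 8744 billion.

$8,744 billion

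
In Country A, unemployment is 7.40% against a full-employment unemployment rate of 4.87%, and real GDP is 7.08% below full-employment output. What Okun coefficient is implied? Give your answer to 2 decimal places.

β ≈ 2.80

Okun's law: output gap = -β × (u - u*).
-7.08 = -β × (7.4 - 4.87) = -β × 2.53, so β = 7.08/2.53 = 2.80.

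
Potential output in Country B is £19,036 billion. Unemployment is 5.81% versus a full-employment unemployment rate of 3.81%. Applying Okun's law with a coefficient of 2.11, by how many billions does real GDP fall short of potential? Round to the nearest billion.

Output gap = -2.11 × (5.81 - 3.81) = -2.11 × 2 = -4.22%.
Actual GDP ≈ 19036 × 0.9578 ≈ 18233 billion, so the shortfall is 19036 - 18233 = 803 billion.

£803 billion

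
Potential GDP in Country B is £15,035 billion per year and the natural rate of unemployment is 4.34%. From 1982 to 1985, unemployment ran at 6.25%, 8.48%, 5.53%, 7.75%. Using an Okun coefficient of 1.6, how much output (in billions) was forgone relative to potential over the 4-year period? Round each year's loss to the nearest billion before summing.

£2,561 billion

Year 1982: gap = -1.6 × (6.25 - 4.34) = -3.056%, loss ≈ 15035 × 3.056/100 ≈ 459.
Year 1983: gap = -1.6 × (8.48 - 4.34) = -6.624%, loss ≈ 15035 × 6.624/100 ≈ 996.
Year 1984: gap = -1.6 × (5.53 - 4.34) = -1.904%, loss ≈ 15035 × 1.904/100 ≈ 286.
Year 1985: gap = -1.6 × (7.75 - 4.34) = -5.456%, loss ≈ 15035 × 5.456/100 ≈ 820.
Total lost output = 459 + 996 + 286 + 820 = 2561 billion.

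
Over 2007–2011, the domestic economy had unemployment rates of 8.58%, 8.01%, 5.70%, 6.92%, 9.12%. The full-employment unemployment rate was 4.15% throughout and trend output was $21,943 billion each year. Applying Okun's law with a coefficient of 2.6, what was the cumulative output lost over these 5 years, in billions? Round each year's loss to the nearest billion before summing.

Year 2007: gap = -2.6 × (8.58 - 4.15) = -11.518%, loss ≈ 21943 × 11.518/100 ≈ 2527.
Year 2008: gap = -2.6 × (8.01 - 4.15) = -10.036%, loss ≈ 21943 × 10.036/100 ≈ 2202.
Year 2009: gap = -2.6 × (5.7 - 4.15) = -4.03%, loss ≈ 21943 × 4.03/100 ≈ 884.
Year 2010: gap = -2.6 × (6.92 - 4.15) = -7.202%, loss ≈ 21943 × 7.202/100 ≈ 1580.
Year 2011: gap = -2.6 × (9.12 - 4.15) = -12.922%, loss ≈ 21943 × 12.922/100 ≈ 2835.
Total lost output = 2527 + 2202 + 884 + 1580 + 2835 = 10028 billion.

$10,028 billion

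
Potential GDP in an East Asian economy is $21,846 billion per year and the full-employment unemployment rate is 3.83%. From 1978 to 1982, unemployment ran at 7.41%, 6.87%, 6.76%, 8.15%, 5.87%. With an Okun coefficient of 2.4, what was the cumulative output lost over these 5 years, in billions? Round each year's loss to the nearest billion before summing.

$8,342 billion

Year 1978: gap = -2.4 × (7.41 - 3.83) = -8.592%, loss ≈ 21846 × 8.592/100 ≈ 1877.
Year 1979: gap = -2.4 × (6.87 - 3.83) = -7.296%, loss ≈ 21846 × 7.296/100 ≈ 1594.
Year 1980: gap = -2.4 × (6.76 - 3.83) = -7.032%, loss ≈ 21846 × 7.032/100 ≈ 1536.
Year 1981: gap = -2.4 × (8.15 - 3.83) = -10.368%, loss ≈ 21846 × 10.368/100 ≈ 2265.
Year 1982: gap = -2.4 × (5.87 - 3.83) = -4.896%, loss ≈ 21846 × 4.896/100 ≈ 1070.
Total lost output = 1877 + 1594 + 1536 + 2265 + 1070 = 8342 billion.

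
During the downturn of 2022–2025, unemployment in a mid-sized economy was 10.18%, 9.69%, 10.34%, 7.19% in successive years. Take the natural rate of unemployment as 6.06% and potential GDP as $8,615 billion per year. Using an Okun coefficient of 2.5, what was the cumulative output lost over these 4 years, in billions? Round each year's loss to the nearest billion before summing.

Year 2022: gap = -2.5 × (10.18 - 6.06) = -10.3%, loss ≈ 8615 × 10.3/100 ≈ 887.
Year 2023: gap = -2.5 × (9.69 - 6.06) = -9.075%, loss ≈ 8615 × 9.075/100 ≈ 782.
Year 2024: gap = -2.5 × (10.34 - 6.06) = -10.7%, loss ≈ 8615 × 10.7/100 ≈ 922.
Year 2025: gap = -2.5 × (7.19 - 6.06) = -2.825%, loss ≈ 8615 × 2.825/100 ≈ 243.
Total lost output = 887 + 782 + 922 + 243 = 2834 billion.

$2,834 billion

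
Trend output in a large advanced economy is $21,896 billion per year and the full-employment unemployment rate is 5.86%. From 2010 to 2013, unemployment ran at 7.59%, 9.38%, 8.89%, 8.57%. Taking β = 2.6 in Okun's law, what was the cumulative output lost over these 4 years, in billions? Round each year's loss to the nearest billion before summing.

Year 2010: gap = -2.6 × (7.59 - 5.86) = -4.498%, loss ≈ 21896 × 4.498/100 ≈ 985.
Year 2011: gap = -2.6 × (9.38 - 5.86) = -9.152%, loss ≈ 21896 × 9.152/100 ≈ 2004.
Year 2012: gap = -2.6 × (8.89 - 5.86) = -7.878%, loss ≈ 21896 × 7.878/100 ≈ 1725.
Year 2013: gap = -2.6 × (8.57 - 5.86) = -7.046%, loss ≈ 21896 × 7.046/100 ≈ 1543.
Total lost output = 985 + 2004 + 1725 + 1543 = 6257 billion.

$6,257 billion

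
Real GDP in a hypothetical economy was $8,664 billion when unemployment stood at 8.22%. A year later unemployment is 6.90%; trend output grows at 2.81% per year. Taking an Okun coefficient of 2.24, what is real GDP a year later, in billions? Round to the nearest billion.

$9,164 billion

Δu = 6.9 - 8.22 = -1.32 points.
Okun's law (growth form): g_Y = g_Y* - β × Δu = 2.81 - 2.24 × (-1.32) = 2.81 + 2.9568 = 5.7668%.
Real GDP in the next year = 8664 × (1 + 5.7668/100) = 8664 × 1.057668 ≈ 9164 billion.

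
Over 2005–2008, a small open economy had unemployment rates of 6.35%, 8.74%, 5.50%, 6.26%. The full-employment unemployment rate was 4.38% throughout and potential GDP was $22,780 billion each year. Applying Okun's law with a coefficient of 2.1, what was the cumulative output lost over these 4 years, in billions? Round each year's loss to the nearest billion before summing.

Year 2005: gap = -2.1 × (6.35 - 4.38) = -4.137%, loss ≈ 22780 × 4.137/100 ≈ 942.
Year 2006: gap = -2.1 × (8.74 - 4.38) = -9.156%, loss ≈ 22780 × 9.156/100 ≈ 2086.
Year 2007: gap = -2.1 × (5.5 - 4.38) = -2.352%, loss ≈ 22780 × 2.352/100 ≈ 536.
Year 2008: gap = -2.1 × (6.26 - 4.38) = -3.948%, loss ≈ 22780 × 3.948/100 ≈ 899.
Total lost output = 942 + 2086 + 536 + 899 = 4463 billion.

$4,463 billion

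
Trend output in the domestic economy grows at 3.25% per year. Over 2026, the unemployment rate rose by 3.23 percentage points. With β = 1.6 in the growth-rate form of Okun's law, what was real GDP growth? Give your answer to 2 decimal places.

-1.92%

Growth-rate Okun's law: g_Y = g_Y* - β × Δu.
g_Y = 3.25 - 1.6 × (3.23) = 3.25 - 5.168 = -1.918%, i.e. -1.92% to 2 d.p.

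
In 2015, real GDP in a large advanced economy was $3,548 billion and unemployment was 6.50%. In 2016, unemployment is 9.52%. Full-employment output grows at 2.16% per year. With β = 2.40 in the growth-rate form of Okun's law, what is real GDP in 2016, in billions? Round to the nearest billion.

Δu = 9.52 - 6.5 = 3.02 points.
Okun's law (growth form): g_Y = g_Y* - β × Δu = 2.16 - 2.40 × (3.02) = 2.16 - 7.248 = -5.088%.
Real GDP in the next year = 3548 × (1 - 5.088/100) = 3548 × 0.94912 ≈ 3367 billion.

$3,367 billion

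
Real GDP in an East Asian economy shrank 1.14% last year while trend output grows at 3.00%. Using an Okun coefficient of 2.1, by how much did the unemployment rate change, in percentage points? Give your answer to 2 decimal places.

1.97 percentage points

Growth-rate Okun's law: g_Y = g_Y* - β × Δu, so Δu = (g_Y* - g_Y)/β.
Δu = (3 + 1.14)/2.1 = 4.14/2.1 = 1.97 percentage points.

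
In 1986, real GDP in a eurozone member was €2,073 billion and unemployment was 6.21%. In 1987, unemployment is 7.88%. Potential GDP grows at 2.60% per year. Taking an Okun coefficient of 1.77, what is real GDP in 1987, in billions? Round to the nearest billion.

€2,066 billion

Δu = 7.88 - 6.21 = 1.67 points.
Okun's law (growth form): g_Y = g_Y* - β × Δu = 2.60 - 1.77 × (1.67) = 2.6 - 2.9559 = -0.3559%.
Real GDP in the next year = 2073 × (1 - 0.3559/100) = 2073 × 0.996441 ≈ 2066 billion.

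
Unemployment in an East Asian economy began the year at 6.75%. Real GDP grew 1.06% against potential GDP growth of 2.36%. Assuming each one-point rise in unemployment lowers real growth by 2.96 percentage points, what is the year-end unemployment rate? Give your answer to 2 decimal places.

7.19%

Growth-rate Okun's law: g_Y = g_Y* - β × Δu, so Δu = (g_Y* - g_Y)/β.
Δu = (2.36 - 1.06)/2.96 = 1.3/2.96 = 0.44 percentage points.
Year-end unemployment = 6.75 + 0.44 = 7.19%.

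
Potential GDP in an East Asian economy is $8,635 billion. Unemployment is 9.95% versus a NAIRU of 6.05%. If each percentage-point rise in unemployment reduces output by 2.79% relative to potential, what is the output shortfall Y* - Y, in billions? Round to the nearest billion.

$940 billion

Output gap = -2.79 × (9.95 - 6.05) = -2.79 × 3.9 = -10.881%.
Actual GDP ≈ 8635 × 0.89119 ≈ 7695 billion, so the shortfall is 8635 - 7695 = 940 billion.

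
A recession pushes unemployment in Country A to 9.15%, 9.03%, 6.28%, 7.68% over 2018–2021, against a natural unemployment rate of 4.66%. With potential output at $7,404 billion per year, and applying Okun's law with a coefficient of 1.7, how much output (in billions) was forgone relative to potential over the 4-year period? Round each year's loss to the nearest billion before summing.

$1,699 billion

Year 2018: gap = -1.7 × (9.15 - 4.66) = -7.633%, loss ≈ 7404 × 7.633/100 ≈ 565.
Year 2019: gap = -1.7 × (9.03 - 4.66) = -7.429%, loss ≈ 7404 × 7.429/100 ≈ 550.
Year 2020: gap = -1.7 × (6.28 - 4.66) = -2.754%, loss ≈ 7404 × 2.754/100 ≈ 204.
Year 2021: gap = -1.7 × (7.68 - 4.66) = -5.134%, loss ≈ 7404 × 5.134/100 ≈ 380.
Total lost output = 565 + 550 + 204 + 380 = 1699 billion.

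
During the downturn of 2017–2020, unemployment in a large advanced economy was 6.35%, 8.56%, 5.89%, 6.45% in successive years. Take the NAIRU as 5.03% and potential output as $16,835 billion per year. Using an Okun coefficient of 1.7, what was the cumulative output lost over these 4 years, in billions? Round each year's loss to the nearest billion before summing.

$2,040 billion

Year 2017: gap = -1.7 × (6.35 - 5.03) = -2.244%, loss ≈ 16835 × 2.244/100 ≈ 378.
Year 2018: gap = -1.7 × (8.56 - 5.03) = -6.001%, loss ≈ 16835 × 6.001/100 ≈ 1010.
Year 2019: gap = -1.7 × (5.89 - 5.03) = -1.462%, loss ≈ 16835 × 1.462/100 ≈ 246.
Year 2020: gap = -1.7 × (6.45 - 5.03) = -2.414%, loss ≈ 16835 × 2.414/100 ≈ 406.
Total lost output = 378 + 1010 + 246 + 406 = 2040 billion.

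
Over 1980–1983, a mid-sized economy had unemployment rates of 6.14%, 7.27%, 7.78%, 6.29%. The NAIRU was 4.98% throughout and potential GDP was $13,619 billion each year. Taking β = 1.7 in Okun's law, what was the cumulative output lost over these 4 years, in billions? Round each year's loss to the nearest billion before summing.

Year 1980: gap = -1.7 × (6.14 - 4.98) = -1.972%, loss ≈ 13619 × 1.972/100 ≈ 269.
Year 1981: gap = -1.7 × (7.27 - 4.98) = -3.893%, loss ≈ 13619 × 3.893/100 ≈ 530.
Year 1982: gap = -1.7 × (7.78 - 4.98) = -4.76%, loss ≈ 13619 × 4.76/100 ≈ 648.
Year 1983: gap = -1.7 × (6.29 - 4.98) = -2.227%, loss ≈ 13619 × 2.227/100 ≈ 303.
Total lost output = 269 + 530 + 648 + 303 = 1750 billion.

$1,750 billion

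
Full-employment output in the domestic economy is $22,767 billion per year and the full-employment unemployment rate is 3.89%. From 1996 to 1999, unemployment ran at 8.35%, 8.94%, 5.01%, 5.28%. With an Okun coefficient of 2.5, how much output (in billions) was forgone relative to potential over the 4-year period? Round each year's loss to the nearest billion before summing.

$6,841 billion

Year 1996: gap = -2.5 × (8.35 - 3.89) = -11.15%, loss ≈ 22767 × 11.15/100 ≈ 2539.
Year 1997: gap = -2.5 × (8.94 - 3.89) = -12.625%, loss ≈ 22767 × 12.625/100 ≈ 2874.
Year 1998: gap = -2.5 × (5.01 - 3.89) = -2.8%, loss ≈ 22767 × 2.8/100 ≈ 637.
Year 1999: gap = -2.5 × (5.28 - 3.89) = -3.475%, loss ≈ 22767 × 3.475/100 ≈ 791.
Total lost output = 2539 + 2874 + 637 + 791 = 6841 billion.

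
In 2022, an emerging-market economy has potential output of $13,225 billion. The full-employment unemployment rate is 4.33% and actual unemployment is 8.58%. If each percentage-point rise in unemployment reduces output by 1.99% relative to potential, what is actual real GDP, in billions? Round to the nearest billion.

Unemployment gap = 8.58 - 4.33 = 4.25 points, so the output gap is -1.99 × 4.25 = -8.4575%.
Actual GDP = 13225 × (1 - 8.4575/100) = 13225 × 0.915425 ≈ 12106 billion.

$12,106 billion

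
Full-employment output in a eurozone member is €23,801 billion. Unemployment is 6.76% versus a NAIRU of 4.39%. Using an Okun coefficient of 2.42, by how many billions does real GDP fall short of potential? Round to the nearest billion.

€1,365 billion

Output gap = -2.42 × (6.76 - 4.39) = -2.42 × 2.37 = -5.7354%.
Actual GDP ≈ 23801 × 0.942646 ≈ 22436 billion, so the shortfall is 23801 - 22436 = 1365 billion.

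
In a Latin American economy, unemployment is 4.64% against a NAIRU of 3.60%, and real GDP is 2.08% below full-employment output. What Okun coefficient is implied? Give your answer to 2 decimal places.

Okun's law: output gap = -β × (u - u*).
-2.08 = -β × (4.64 - 3.6) = -β × 1.04, so β = 2.08/1.04 = 2.00.

β ≈ 2.00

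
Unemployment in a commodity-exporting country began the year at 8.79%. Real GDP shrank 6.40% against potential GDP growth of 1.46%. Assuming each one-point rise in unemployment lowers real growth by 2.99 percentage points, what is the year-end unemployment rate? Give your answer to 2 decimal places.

11.42%

Growth-rate Okun's law: g_Y = g_Y* - β × Δu, so Δu = (g_Y* - g_Y)/β.
Δu = (1.46 + 6.4)/2.99 = 7.86/2.99 = 2.63 percentage points.
Year-end unemployment = 8.79 + 2.63 = 11.42%.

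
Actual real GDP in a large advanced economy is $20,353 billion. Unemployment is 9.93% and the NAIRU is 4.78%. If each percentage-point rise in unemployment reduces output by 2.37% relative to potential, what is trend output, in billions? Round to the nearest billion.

$23,183 billion

Unemployment gap = 9.93 - 4.78 = 5.15 points, so output gap = -2.37 × 5.15 = -12.2055%.
Since Y = Y* × (1 + gap/100), Y* = 20353/0.877945 ≈ 23183 billion.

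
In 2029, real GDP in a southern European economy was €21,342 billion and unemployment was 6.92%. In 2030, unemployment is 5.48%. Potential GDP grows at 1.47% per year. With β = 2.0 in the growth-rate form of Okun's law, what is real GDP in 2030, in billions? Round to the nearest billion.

€22,270 billion

Δu = 5.48 - 6.92 = -1.44 points.
Okun's law (growth form): g_Y = g_Y* - β × Δu = 1.47 - 2.0 × (-1.44) = 1.47 + 2.88 = 4.35%.
Real GDP in the next year = 21342 × (1 + 4.35/100) = 21342 × 1.0435 ≈ 22270 billion.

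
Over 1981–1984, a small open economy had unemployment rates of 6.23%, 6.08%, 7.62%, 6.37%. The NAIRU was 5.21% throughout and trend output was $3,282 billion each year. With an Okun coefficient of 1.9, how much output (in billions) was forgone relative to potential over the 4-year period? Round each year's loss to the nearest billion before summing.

$340 billion

Year 1981: gap = -1.9 × (6.23 - 5.21) = -1.938%, loss ≈ 3282 × 1.938/100 ≈ 64.
Year 1982: gap = -1.9 × (6.08 - 5.21) = -1.653%, loss ≈ 3282 × 1.653/100 ≈ 54.
Year 1983: gap = -1.9 × (7.62 - 5.21) = -4.579%, loss ≈ 3282 × 4.579/100 ≈ 150.
Year 1984: gap = -1.9 × (6.37 - 5.21) = -2.204%, loss ≈ 3282 × 2.204/100 ≈ 72.
Total lost output = 64 + 54 + 150 + 72 = 340 billion.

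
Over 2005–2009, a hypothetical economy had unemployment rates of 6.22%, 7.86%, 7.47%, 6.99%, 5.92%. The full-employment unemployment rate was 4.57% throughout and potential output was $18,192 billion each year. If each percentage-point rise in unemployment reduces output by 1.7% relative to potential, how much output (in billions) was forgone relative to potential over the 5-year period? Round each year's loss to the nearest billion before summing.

$3,590 billion

Year 2005: gap = -1.7 × (6.22 - 4.57) = -2.805%, loss ≈ 18192 × 2.805/100 ≈ 510.
Year 2006: gap = -1.7 × (7.86 - 4.57) = -5.593%, loss ≈ 18192 × 5.593/100 ≈ 1017.
Year 2007: gap = -1.7 × (7.47 - 4.57) = -4.93%, loss ≈ 18192 × 4.93/100 ≈ 897.
Year 2008: gap = -1.7 × (6.99 - 4.57) = -4.114%, loss ≈ 18192 × 4.114/100 ≈ 748.
Year 2009: gap = -1.7 × (5.92 - 4.57) = -2.295%, loss ≈ 18192 × 2.295/100 ≈ 418.
Total lost output = 510 + 1017 + 897 + 748 + 418 = 3590 billion.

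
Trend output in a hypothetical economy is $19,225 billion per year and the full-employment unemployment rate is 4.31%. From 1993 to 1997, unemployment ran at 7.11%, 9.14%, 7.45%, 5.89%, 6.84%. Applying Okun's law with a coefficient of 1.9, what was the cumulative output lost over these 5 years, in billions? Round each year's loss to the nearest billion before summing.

Year 1993: gap = -1.9 × (7.11 - 4.31) = -5.32%, loss ≈ 19225 × 5.32/100 ≈ 1023.
Year 1994: gap = -1.9 × (9.14 - 4.31) = -9.177%, loss ≈ 19225 × 9.177/100 ≈ 1764.
Year 1995: gap = -1.9 × (7.45 - 4.31) = -5.966%, loss ≈ 19225 × 5.966/100 ≈ 1147.
Year 1996: gap = -1.9 × (5.89 - 4.31) = -3.002%, loss ≈ 19225 × 3.002/100 ≈ 577.
Year 1997: gap = -1.9 × (6.84 - 4.31) = -4.807%, loss ≈ 19225 × 4.807/100 ≈ 924.
Total lost output = 1023 + 1764 + 1147 + 577 + 924 = 5435 billion.

$5,435 billion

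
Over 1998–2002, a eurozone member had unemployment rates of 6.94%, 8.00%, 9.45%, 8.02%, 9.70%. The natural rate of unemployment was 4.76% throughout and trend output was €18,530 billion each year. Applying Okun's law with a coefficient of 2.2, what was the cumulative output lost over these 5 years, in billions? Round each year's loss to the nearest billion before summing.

Year 1998: gap = -2.2 × (6.94 - 4.76) = -4.796%, loss ≈ 18530 × 4.796/100 ≈ 889.
Year 1999: gap = -2.2 × (8 - 4.76) = -7.128%, loss ≈ 18530 × 7.128/100 ≈ 1321.
Year 2000: gap = -2.2 × (9.45 - 4.76) = -10.318%, loss ≈ 18530 × 10.318/100 ≈ 1912.
Year 2001: gap = -2.2 × (8.02 - 4.76) = -7.172%, loss ≈ 18530 × 7.172/100 ≈ 1329.
Year 2002: gap = -2.2 × (9.7 - 4.76) = -10.868%, loss ≈ 18530 × 10.868/100 ≈ 2014.
Total lost output = 889 + 1321 + 1912 + 1329 + 2014 = 7465 billion.

€7,465 billion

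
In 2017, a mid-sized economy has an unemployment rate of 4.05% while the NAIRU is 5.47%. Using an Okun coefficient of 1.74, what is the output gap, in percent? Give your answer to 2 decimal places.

2.47%

The unemployment gap is 4.05 - 5.47 = -1.42 percentage points.
Okun's law gives an output gap of -1.74 × (-1.42) = 2.4708%, i.e. 2.47% above potential.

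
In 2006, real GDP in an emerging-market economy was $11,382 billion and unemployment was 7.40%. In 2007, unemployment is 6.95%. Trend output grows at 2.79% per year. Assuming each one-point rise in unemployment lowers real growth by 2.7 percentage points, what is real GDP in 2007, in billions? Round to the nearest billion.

$11,838 billion

Δu = 6.95 - 7.4 = -0.45 points.
Okun's law (growth form): g_Y = g_Y* - β × Δu = 2.79 - 2.7 × (-0.45) = 2.79 + 1.215 = 4.005%.
Real GDP in the next year = 11382 × (1 + 4.005/100) = 11382 × 1.04005 ≈ 11838 billion.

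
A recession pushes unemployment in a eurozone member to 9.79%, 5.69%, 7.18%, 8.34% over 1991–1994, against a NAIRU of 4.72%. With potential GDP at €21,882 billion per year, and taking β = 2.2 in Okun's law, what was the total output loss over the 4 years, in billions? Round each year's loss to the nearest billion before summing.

€5,835 billion

Year 1991: gap = -2.2 × (9.79 - 4.72) = -11.154%, loss ≈ 21882 × 11.154/100 ≈ 2441.
Year 1992: gap = -2.2 × (5.69 - 4.72) = -2.134%, loss ≈ 21882 × 2.134/100 ≈ 467.
Year 1993: gap = -2.2 × (7.18 - 4.72) = -5.412%, loss ≈ 21882 × 5.412/100 ≈ 1184.
Year 1994: gap = -2.2 × (8.34 - 4.72) = -7.964%, loss ≈ 21882 × 7.964/100 ≈ 1743.
Total lost output = 2441 + 467 + 1184 + 1743 = 5835 billion.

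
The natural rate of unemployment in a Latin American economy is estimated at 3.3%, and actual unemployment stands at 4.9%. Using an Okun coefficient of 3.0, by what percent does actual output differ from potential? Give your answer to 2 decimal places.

-4.80%

The unemployment gap is 4.9 - 3.3 = 1.6 percentage points.
Okun's law gives an output gap of -3 × 1.6 = -4.8%, i.e. 4.80% below potential.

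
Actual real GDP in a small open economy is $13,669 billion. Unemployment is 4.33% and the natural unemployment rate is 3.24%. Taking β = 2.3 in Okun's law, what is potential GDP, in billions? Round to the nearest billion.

Unemployment gap = 4.33 - 3.24 = 1.09 points, so output gap = -2.3 × 1.09 = -2.507%.
Since Y = Y* × (1 + gap/100), Y* = 13669/0.97493 ≈ 14020 billion.

$14,020 billion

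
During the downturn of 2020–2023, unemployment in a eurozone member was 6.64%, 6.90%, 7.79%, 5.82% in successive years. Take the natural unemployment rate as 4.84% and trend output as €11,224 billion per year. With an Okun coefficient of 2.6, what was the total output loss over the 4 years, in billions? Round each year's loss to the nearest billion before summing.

€2,273 billion

Year 2020: gap = -2.6 × (6.64 - 4.84) = -4.68%, loss ≈ 11224 × 4.68/100 ≈ 525.
Year 2021: gap = -2.6 × (6.9 - 4.84) = -5.356%, loss ≈ 11224 × 5.356/100 ≈ 601.
Year 2022: gap = -2.6 × (7.79 - 4.84) = -7.67%, loss ≈ 11224 × 7.67/100 ≈ 861.
Year 2023: gap = -2.6 × (5.82 - 4.84) = -2.548%, loss ≈ 11224 × 2.548/100 ≈ 286.
Total lost output = 525 + 601 + 861 + 286 = 2273 billion.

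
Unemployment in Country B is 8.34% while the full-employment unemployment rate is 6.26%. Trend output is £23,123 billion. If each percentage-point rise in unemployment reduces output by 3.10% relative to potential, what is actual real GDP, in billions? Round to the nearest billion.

Unemployment gap = 8.34 - 6.26 = 2.08 points, so the output gap is -3.1 × 2.08 = -6.448%.
Actual GDP = 23123 × (1 - 6.448/100) = 23123 × 0.93552 ≈ 21632 billion.

£21,632 billion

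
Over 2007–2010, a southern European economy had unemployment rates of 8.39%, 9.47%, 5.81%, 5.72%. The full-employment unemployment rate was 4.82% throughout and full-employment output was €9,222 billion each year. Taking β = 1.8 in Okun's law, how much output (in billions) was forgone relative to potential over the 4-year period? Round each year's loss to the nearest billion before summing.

Year 2007: gap = -1.8 × (8.39 - 4.82) = -6.426%, loss ≈ 9222 × 6.426/100 ≈ 593.
Year 2008: gap = -1.8 × (9.47 - 4.82) = -8.37%, loss ≈ 9222 × 8.37/100 ≈ 772.
Year 2009: gap = -1.8 × (5.81 - 4.82) = -1.782%, loss ≈ 9222 × 1.782/100 ≈ 164.
Year 2010: gap = -1.8 × (5.72 - 4.82) = -1.62%, loss ≈ 9222 × 1.62/100 ≈ 149.
Total lost output = 593 + 772 + 164 + 149 = 1678 billion.

€1,678 billion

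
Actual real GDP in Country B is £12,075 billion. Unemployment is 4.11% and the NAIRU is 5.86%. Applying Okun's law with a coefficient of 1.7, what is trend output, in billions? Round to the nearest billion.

Unemployment gap = 4.11 - 5.86 = -1.75 points, so output gap = -1.7 × (-1.75) = 2.975%.
Since Y = Y* × (1 + gap/100), Y* = 12075/1.02975 ≈ 11726 billion.

£11,726 billion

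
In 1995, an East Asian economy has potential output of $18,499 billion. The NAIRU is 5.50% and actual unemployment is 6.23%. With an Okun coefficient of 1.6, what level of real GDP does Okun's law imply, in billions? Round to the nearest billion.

$18,283 billion

Unemployment gap = 6.23 - 5.5 = 0.73 points, so the output gap is -1.6 × 0.73 = -1.168%.
Actual GDP = 18499 × (1 - 1.168/100) = 18499 × 0.98832 ≈ 18283 billion.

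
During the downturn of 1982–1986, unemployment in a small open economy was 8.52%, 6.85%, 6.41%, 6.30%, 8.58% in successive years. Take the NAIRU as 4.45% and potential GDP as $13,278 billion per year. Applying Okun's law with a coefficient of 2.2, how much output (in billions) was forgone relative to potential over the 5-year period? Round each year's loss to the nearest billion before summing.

$4,209 billion

Year 1982: gap = -2.2 × (8.52 - 4.45) = -8.954%, loss ≈ 13278 × 8.954/100 ≈ 1189.
Year 1983: gap = -2.2 × (6.85 - 4.45) = -5.28%, loss ≈ 13278 × 5.28/100 ≈ 701.
Year 1984: gap = -2.2 × (6.41 - 4.45) = -4.312%, loss ≈ 13278 × 4.312/100 ≈ 573.
Year 1985: gap = -2.2 × (6.3 - 4.45) = -4.07%, loss ≈ 13278 × 4.07/100 ≈ 540.
Year 1986: gap = -2.2 × (8.58 - 4.45) = -9.086%, loss ≈ 13278 × 9.086/100 ≈ 1206.
Total lost output = 1189 + 701 + 573 + 540 + 1206 = 4209 billion.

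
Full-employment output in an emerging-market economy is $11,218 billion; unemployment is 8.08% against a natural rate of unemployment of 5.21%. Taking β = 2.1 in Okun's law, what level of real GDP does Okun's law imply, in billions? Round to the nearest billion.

Unemployment gap = 8.08 - 5.21 = 2.87 points, so the output gap is -2.1 × 2.87 = -6.027%.
Actual GDP = 11218 × (1 - 6.027/100) = 11218 × 0.93973 ≈ 10542 billion.

$10,542 billion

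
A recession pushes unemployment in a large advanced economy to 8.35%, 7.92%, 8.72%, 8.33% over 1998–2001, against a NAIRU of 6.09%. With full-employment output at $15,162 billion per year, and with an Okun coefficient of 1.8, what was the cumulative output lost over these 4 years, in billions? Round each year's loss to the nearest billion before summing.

$2,445 billion

Year 1998: gap = -1.8 × (8.35 - 6.09) = -4.068%, loss ≈ 15162 × 4.068/100 ≈ 617.
Year 1999: gap = -1.8 × (7.92 - 6.09) = -3.294%, loss ≈ 15162 × 3.294/100 ≈ 499.
Year 2000: gap = -1.8 × (8.72 - 6.09) = -4.734%, loss ≈ 15162 × 4.734/100 ≈ 718.
Year 2001: gap = -1.8 × (8.33 - 6.09) = -4.032%, loss ≈ 15162 × 4.032/100 ≈ 611.
Total lost output = 617 + 499 + 718 + 611 = 2445 billion.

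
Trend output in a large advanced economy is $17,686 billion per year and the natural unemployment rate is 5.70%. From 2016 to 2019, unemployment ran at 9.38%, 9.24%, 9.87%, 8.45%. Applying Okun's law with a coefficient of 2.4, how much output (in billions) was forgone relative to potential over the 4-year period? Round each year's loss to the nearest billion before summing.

$6,002 billion

Year 2016: gap = -2.4 × (9.38 - 5.7) = -8.832%, loss ≈ 17686 × 8.832/100 ≈ 1562.
Year 2017: gap = -2.4 × (9.24 - 5.7) = -8.496%, loss ≈ 17686 × 8.496/100 ≈ 1503.
Year 2018: gap = -2.4 × (9.87 - 5.7) = -10.008%, loss ≈ 17686 × 10.008/100 ≈ 1770.
Year 2019: gap = -2.4 × (8.45 - 5.7) = -6.6%, loss ≈ 17686 × 6.6/100 ≈ 1167.
Total lost output = 1562 + 1503 + 1770 + 1167 = 6002 billion.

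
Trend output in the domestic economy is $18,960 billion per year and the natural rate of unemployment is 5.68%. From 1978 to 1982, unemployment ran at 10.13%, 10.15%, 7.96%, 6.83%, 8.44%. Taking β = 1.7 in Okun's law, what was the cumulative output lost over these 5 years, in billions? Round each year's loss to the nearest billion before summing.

$4,871 billion

Year 1978: gap = -1.7 × (10.13 - 5.68) = -7.565%, loss ≈ 18960 × 7.565/100 ≈ 1434.
Year 1979: gap = -1.7 × (10.15 - 5.68) = -7.599%, loss ≈ 18960 × 7.599/100 ≈ 1441.
Year 1980: gap = -1.7 × (7.96 - 5.68) = -3.876%, loss ≈ 18960 × 3.876/100 ≈ 735.
Year 1981: gap = -1.7 × (6.83 - 5.68) = -1.955%, loss ≈ 18960 × 1.955/100 ≈ 371.
Year 1982: gap = -1.7 × (8.44 - 5.68) = -4.692%, loss ≈ 18960 × 4.692/100 ≈ 890.
Total lost output = 1434 + 1441 + 735 + 371 + 890 = 4871 billion.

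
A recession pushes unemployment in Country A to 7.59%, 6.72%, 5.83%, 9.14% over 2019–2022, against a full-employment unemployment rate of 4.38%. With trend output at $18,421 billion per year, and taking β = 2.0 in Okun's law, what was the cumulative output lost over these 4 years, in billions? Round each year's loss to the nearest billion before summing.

Year 2019: gap = -2.0 × (7.59 - 4.38) = -6.42%, loss ≈ 18421 × 6.42/100 ≈ 1183.
Year 2020: gap = -2.0 × (6.72 - 4.38) = -4.68%, loss ≈ 18421 × 4.68/100 ≈ 862.
Year 2021: gap = -2.0 × (5.83 - 4.38) = -2.9%, loss ≈ 18421 × 2.9/100 ≈ 534.
Year 2022: gap = -2.0 × (9.14 - 4.38) = -9.52%, loss ≈ 18421 × 9.52/100 ≈ 1754.
Total lost output = 1183 + 862 + 534 + 1754 = 4333 billion.

$4,333 billion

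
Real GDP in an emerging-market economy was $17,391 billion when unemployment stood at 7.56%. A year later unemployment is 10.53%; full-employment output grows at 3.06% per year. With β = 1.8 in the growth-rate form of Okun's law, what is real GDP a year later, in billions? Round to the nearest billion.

Δu = 10.53 - 7.56 = 2.97 points.
Okun's law (growth form): g_Y = g_Y* - β × Δu = 3.06 - 1.8 × (2.97) = 3.06 - 5.346 = -2.286%.
Real GDP in the next year = 17391 × (1 - 2.286/100) = 17391 × 0.97714 ≈ 16993 billion.

$16,993 billion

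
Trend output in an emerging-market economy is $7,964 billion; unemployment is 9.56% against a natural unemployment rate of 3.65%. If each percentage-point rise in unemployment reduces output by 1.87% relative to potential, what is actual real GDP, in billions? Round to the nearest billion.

$7,084 billion

Unemployment gap = 9.56 - 3.65 = 5.91 points, so the output gap is -1.87 × 5.91 = -11.0517%.
Actual GDP = 7964 × (1 - 11.0517/100) = 7964 × 0.889483 ≈ 7084 billion.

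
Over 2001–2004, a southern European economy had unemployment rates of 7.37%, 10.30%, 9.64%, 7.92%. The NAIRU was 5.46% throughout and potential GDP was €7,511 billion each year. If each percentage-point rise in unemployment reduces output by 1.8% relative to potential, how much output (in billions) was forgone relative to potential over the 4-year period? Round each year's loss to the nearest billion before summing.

€1,810 billion

Year 2001: gap = -1.8 × (7.37 - 5.46) = -3.438%, loss ≈ 7511 × 3.438/100 ≈ 258.
Year 2002: gap = -1.8 × (10.3 - 5.46) = -8.712%, loss ≈ 7511 × 8.712/100 ≈ 654.
Year 2003: gap = -1.8 × (9.64 - 5.46) = -7.524%, loss ≈ 7511 × 7.524/100 ≈ 565.
Year 2004: gap = -1.8 × (7.92 - 5.46) = -4.428%, loss ≈ 7511 × 4.428/100 ≈ 333.
Total lost output = 258 + 654 + 565 + 333 = 1810 billion.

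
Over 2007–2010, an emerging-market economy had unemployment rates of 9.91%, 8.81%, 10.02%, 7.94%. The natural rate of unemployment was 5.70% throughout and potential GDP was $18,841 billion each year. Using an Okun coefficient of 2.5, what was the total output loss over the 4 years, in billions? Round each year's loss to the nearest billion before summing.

$6,538 billion

Year 2007: gap = -2.5 × (9.91 - 5.7) = -10.525%, loss ≈ 18841 × 10.525/100 ≈ 1983.
Year 2008: gap = -2.5 × (8.81 - 5.7) = -7.775%, loss ≈ 18841 × 7.775/100 ≈ 1465.
Year 2009: gap = -2.5 × (10.02 - 5.7) = -10.8%, loss ≈ 18841 × 10.8/100 ≈ 2035.
Year 2010: gap = -2.5 × (7.94 - 5.7) = -5.6%, loss ≈ 18841 × 5.6/100 ≈ 1055.
Total lost output = 1983 + 1465 + 2035 + 1055 = 6538 billion.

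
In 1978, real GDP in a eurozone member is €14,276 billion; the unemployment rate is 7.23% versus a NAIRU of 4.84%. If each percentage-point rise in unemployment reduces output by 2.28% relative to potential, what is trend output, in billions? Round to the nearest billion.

Unemployment gap = 7.23 - 4.84 = 2.39 points, so output gap = -2.28 × 2.39 = -5.4492%.
Since Y = Y* × (1 + gap/100), Y* = 14276/0.945508 ≈ 15099 billion.

€15,099 billion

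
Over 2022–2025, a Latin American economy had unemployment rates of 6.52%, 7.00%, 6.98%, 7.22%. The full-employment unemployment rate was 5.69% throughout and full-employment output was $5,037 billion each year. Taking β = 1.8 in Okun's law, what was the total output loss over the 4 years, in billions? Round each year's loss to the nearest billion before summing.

Year 2022: gap = -1.8 × (6.52 - 5.69) = -1.494%, loss ≈ 5037 × 1.494/100 ≈ 75.
Year 2023: gap = -1.8 × (7 - 5.69) = -2.358%, loss ≈ 5037 × 2.358/100 ≈ 119.
Year 2024: gap = -1.8 × (6.98 - 5.69) = -2.322%, loss ≈ 5037 × 2.322/100 ≈ 117.
Year 2025: gap = -1.8 × (7.22 - 5.69) = -2.754%, loss ≈ 5037 × 2.754/100 ≈ 139.
Total lost output = 75 + 119 + 117 + 139 = 450 billion.

$450 billion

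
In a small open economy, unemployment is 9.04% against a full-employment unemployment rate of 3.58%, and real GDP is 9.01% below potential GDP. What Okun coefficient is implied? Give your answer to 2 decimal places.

β ≈ 1.65

Okun's law: output gap = -β × (u - u*).
-9.01 = -β × (9.04 - 3.58) = -β × 5.46, so β = 9.01/5.46 = 1.65.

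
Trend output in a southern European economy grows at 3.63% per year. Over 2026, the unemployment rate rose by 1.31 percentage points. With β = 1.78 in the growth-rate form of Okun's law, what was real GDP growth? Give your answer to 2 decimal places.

Growth-rate Okun's law: g_Y = g_Y* - β × Δu.
g_Y = 3.63 - 1.78 × (1.31) = 3.63 - 2.3318 = 1.2982%, i.e. 1.30% to 2 d.p.

1.30%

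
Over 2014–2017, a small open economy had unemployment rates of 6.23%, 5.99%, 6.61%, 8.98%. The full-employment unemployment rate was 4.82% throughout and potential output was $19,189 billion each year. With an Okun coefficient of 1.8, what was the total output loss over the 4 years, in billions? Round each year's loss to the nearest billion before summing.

$2,946 billion

Year 2014: gap = -1.8 × (6.23 - 4.82) = -2.538%, loss ≈ 19189 × 2.538/100 ≈ 487.
Year 2015: gap = -1.8 × (5.99 - 4.82) = -2.106%, loss ≈ 19189 × 2.106/100 ≈ 404.
Year 2016: gap = -1.8 × (6.61 - 4.82) = -3.222%, loss ≈ 19189 × 3.222/100 ≈ 618.
Year 2017: gap = -1.8 × (8.98 - 4.82) = -7.488%, loss ≈ 19189 × 7.488/100 ≈ 1437.
Total lost output = 487 + 404 + 618 + 1437 = 2946 billion.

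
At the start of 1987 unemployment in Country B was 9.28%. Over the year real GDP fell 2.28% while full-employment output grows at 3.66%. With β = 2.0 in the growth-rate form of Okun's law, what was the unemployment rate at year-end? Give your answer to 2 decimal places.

Growth-rate Okun's law: g_Y = g_Y* - β × Δu, so Δu = (g_Y* - g_Y)/β.
Δu = (3.66 + 2.28)/2.0 = 5.94/2.0 = 2.97 percentage points.
Year-end unemployment = 9.28 + 2.97 = 12.25%.

12.25%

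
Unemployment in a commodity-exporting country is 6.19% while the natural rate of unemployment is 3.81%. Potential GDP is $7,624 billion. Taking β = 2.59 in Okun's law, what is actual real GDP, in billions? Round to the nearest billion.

$7,154 billion

Unemployment gap = 6.19 - 3.81 = 2.38 points, so the output gap is -2.59 × 2.38 = -6.1642%.
Actual GDP = 7624 × (1 - 6.1642/100) = 7624 × 0.938358 ≈ 7154 billion.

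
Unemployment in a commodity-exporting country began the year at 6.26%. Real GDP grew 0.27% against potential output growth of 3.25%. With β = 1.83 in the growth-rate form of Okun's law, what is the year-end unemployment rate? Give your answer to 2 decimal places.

Growth-rate Okun's law: g_Y = g_Y* - β × Δu, so Δu = (g_Y* - g_Y)/β.
Δu = (3.25 - 0.27)/1.83 = 2.98/1.83 = 1.63 percentage points.
Year-end unemployment = 6.26 + 1.63 = 7.89%.

7.89%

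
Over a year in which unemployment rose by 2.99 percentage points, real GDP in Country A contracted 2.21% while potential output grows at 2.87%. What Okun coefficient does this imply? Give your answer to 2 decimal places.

β ≈ 1.70

Growth form: g_Y = g_Y* - β × Δu, so β = (g_Y* - g_Y)/Δu.
β = (2.87 + 2.21)/2.99 = 5.08/2.99 = 1.70.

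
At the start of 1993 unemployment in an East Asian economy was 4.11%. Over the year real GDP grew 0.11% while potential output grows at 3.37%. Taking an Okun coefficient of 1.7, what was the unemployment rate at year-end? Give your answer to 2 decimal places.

Growth-rate Okun's law: g_Y = g_Y* - β × Δu, so Δu = (g_Y* - g_Y)/β.
Δu = (3.37 - 0.11)/1.7 = 3.26/1.7 = 1.92 percentage points.
Year-end unemployment = 4.11 + 1.92 = 6.03%.

6.03%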